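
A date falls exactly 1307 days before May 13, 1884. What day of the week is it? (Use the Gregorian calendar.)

First find the weekday of May 13, 1884. Doomsday rule: the anchor day for the 1800s is Friday. For year 84: 84÷12 = 7 r 0, and 0÷4 = 0, so 7+0+0 = 7.
Friday + 7 ≡ Friday — that's 1884's doomsday.
In May the doomsday date is May 9.
May 13 is 4 days after May 9; 4 mod 7 = 4, so Friday + 4 = Tuesday.
1307 mod 7 = 5, so 1307 days before a Tuesday is Tuesday − 5 = Thursday.

Thursday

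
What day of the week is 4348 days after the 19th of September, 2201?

Sunday

First find the weekday of Sep 19, 2201. Doomsday rule: the anchor day for the 2200s is Friday. For year 01: 1÷12 = 0 r 1, and 1÷4 = 0, so 0+1+0 = 1.
Friday + 1 ≡ Saturday — that's 2201's doomsday.
In September the doomsday date is Sep 5.
Sep 19 is 14 days after Sep 5; 14 mod 7 = 0, so Saturday + 0 = Saturday.
4348 mod 7 = 1, so 4348 days after a Saturday is Saturday + 1 = Sunday.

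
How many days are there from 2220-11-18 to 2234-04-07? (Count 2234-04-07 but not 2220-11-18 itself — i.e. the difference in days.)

4888

Nov 18, 2220 → Nov 18, 2221: 365 days.
Nov 18, 2221 → Nov 18, 2222: 365 days.
Nov 18, 2222 → Nov 18, 2223: 365 days.
Nov 18, 2223 → Nov 18, 2224: 366 days (Feb 29, 2224 is in that span).
Nov 18, 2224 → Nov 18, 2225: 365 days.
Nov 18, 2225 → Nov 18, 2226: 365 days.
Nov 18, 2226 → Nov 18, 2227: 365 days.
Nov 18, 2227 → Nov 18, 2228: 366 days (Feb 29, 2228 is in that span).
Nov 18, 2228 → Nov 18, 2229: 365 days.
Nov 18, 2229 → Nov 18, 2230: 365 days.
Nov 18, 2230 → Nov 18, 2231: 365 days.
Nov 18, 2231 → Nov 18, 2232: 366 days (Feb 29, 2232 is in that span).
Nov 18, 2232 → Nov 18, 2233: 365 days.
Nov 18, 2233 → Dec 18, 2233: 30 days (November has 30).
Dec 18, 2233 → Jan 18, 2234: 31 days (December has 31).
Jan 18, 2234 → Feb 18, 2234: 31 days (January has 31).
Feb 18, 2234 → Mar 18, 2234: 28 days (February has 28).
Mar 18, 2234 → Apr 7, 2234: 20 days.
Total: 4888 days.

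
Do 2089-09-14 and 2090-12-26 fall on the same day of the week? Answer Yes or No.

From Sep 14, 2089 to Dec 26, 2090 is 468 days.
468 mod 7 = 6, so they are different weekdays.
(Sep 14, 2089 is a Wednesday; Dec 26, 2090 is a Tuesday.)

No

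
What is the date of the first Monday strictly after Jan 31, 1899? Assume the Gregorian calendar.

Jan 31, 1899 is a Tuesday.
From Tuesday to the next Monday is 6 days.
Jan 31, 1899 + 6 = Feb 6, 1899.

February 6, 1899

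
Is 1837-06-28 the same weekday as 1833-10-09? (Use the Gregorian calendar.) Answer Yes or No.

Yes

From Oct 9, 1833 to Jun 28, 1837 is 1358 days.
1358 mod 7 = 0, so they are the same weekday.
(Oct 9, 1833 is a Wednesday; Jun 28, 1837 is a Wednesday.)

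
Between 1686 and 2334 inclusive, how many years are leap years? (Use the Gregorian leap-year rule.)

Multiples of 4 in [1686,2334]: 162.
Of those, multiples of 100: 7 (not leap unless ÷400).
Multiples of 400: 1.
Leap years = 162 − 7 + 1 = 156.

156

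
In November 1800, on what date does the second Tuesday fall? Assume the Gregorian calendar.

November 1, 1800 is a Saturday.
The first Tuesday is therefore November 4 (3 days later).
The second Tuesday is 4 + 1×7 = November 11.

November 11, 1800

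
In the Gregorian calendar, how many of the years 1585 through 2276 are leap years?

Multiples of 4 in [1585,2276]: 173.
Of those, multiples of 100: 7 (not leap unless ÷400).
Multiples of 400: 2.
Leap years = 173 − 7 + 2 = 168.

168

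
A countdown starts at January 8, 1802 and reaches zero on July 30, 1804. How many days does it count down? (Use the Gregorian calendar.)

934

Jan 8, 1802 → Jan 8, 1803: 365 days.
Jan 8, 1803 → Jan 8, 1804: 365 days.
Jan 8, 1804 → Feb 8, 1804: 31 days (January has 31).
Feb 8, 1804 → Mar 8, 1804: 29 days (February has 29).
Mar 8, 1804 → Apr 8, 1804: 31 days (March has 31).
Apr 8, 1804 → May 8, 1804: 30 days (April has 30).
May 8, 1804 → Jun 8, 1804: 31 days (May has 31).
Jun 8, 1804 → Jul 8, 1804: 30 days (June has 30).
Jul 8, 1804 → Jul 30, 1804: 22 days.
Total: 934 days.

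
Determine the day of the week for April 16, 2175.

Sunday

Doomsday rule: the anchor day for the 2100s is Sunday. For year 75: 75÷12 = 6 r 3, and 3÷4 = 0, so 6+3+0 = 9.
Sunday + 9 ≡ Tuesday — that's 2175's doomsday.
In April the doomsday date is Apr 4.
Apr 16 is 12 days after Apr 4; 12 mod 7 = 5, so Tuesday + 5 = Sunday.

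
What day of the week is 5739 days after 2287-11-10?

Wednesday

First find the weekday of Nov 10, 2287. Doomsday rule: the anchor day for the 2200s is Friday. For year 87: 87÷12 = 7 r 3, and 3÷4 = 0, so 7+3+0 = 10.
Friday + 10 ≡ Monday — that's 2287's doomsday.
In November the doomsday date is Nov 7.
Nov 10 is 3 days after Nov 7; 3 mod 7 = 3, so Monday + 3 = Thursday.
5739 mod 7 = 6, so 5739 days after a Thursday is Thursday + 6 = Wednesday.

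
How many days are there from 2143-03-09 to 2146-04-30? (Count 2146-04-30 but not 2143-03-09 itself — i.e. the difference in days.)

1148

Mar 9, 2143 → Mar 9, 2144: 366 days (Feb 29, 2144 is in that span).
Mar 9, 2144 → Mar 9, 2145: 365 days.
Mar 9, 2145 → Mar 9, 2146: 365 days.
Mar 9, 2146 → Apr 9, 2146: 31 days (March has 31).
Apr 9, 2146 → Apr 30, 2146: 21 days.
Total: 1148 days.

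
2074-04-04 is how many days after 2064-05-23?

May 23, 2064 → May 23, 2065: 365 days.
May 23, 2065 → May 23, 2066: 365 days.
May 23, 2066 → May 23, 2067: 365 days.
May 23, 2067 → May 23, 2068: 366 days (Feb 29, 2068 is in that span).
May 23, 2068 → May 23, 2069: 365 days.
May 23, 2069 → May 23, 2070: 365 days.
May 23, 2070 → May 23, 2071: 365 days.
May 23, 2071 → May 23, 2072: 366 days (Feb 29, 2072 is in that span).
May 23, 2072 → May 23, 2073: 365 days.
May 23, 2073 → Jun 23, 2073: 31 days (May has 31).
Jun 23, 2073 → Jul 23, 2073: 30 days (June has 30).
Jul 23, 2073 → Aug 23, 2073: 31 days (July has 31).
Aug 23, 2073 → Sep 23, 2073: 31 days (August has 31).
Sep 23, 2073 → Oct 23, 2073: 30 days (September has 30).
Oct 23, 2073 → Nov 23, 2073: 31 days (October has 31).
Nov 23, 2073 → Dec 23, 2073: 30 days (November has 30).
Dec 23, 2073 → Jan 23, 2074: 31 days (December has 31).
Jan 23, 2074 → Feb 23, 2074: 31 days (January has 31).
Feb 23, 2074 → Mar 23, 2074: 28 days (February has 28).
Mar 23, 2074 → Apr 4, 2074: 12 days.
Total: 3603 days.

3603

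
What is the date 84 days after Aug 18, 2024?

Aug has 31 days: +14 → Sep 1, 2024 (70 left).
Sep has 30 days: +30 → Oct 1, 2024 (40 left).
Oct has 31 days: +31 → Nov 1, 2024 (9 left).
+9 → Nov 10, 2024.

November 10, 2024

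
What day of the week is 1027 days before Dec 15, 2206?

Dec 15, 2206 is a Monday.
1027 mod 7 = 5, so 1027 days before a Monday is Monday − 5 = Wednesday.

Wednesday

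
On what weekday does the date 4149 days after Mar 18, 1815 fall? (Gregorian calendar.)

Mar 18, 1815 is a Saturday.
4149 mod 7 = 5, so 4149 days after a Saturday is Saturday + 5 = Thursday.

Thursday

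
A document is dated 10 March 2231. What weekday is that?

Doomsday rule: the anchor day for the 2200s is Friday. For year 31: 31÷12 = 2 r 7, and 7÷4 = 1, so 2+7+1 = 10.
Friday + 10 ≡ Monday — that's 2231's doomsday.
In March the doomsday date is Mar 14.
Mar 10 is 4 days before Mar 14; 4 mod 7 = 4, so Monday − 4 = Thursday.

Thursday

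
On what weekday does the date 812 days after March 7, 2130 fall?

First find the weekday of Mar 7, 2130. Doomsday rule: the anchor day for the 2100s is Sunday. For year 30: 30÷12 = 2 r 6, and 6÷4 = 1, so 2+6+1 = 9.
Sunday + 9 ≡ Tuesday — that's 2130's doomsday.
In March the doomsday date is Mar 14.
Mar 7 is 7 days before Mar 14; 7 mod 7 = 0, so Tuesday − 0 = Tuesday.
812 mod 7 = 0, so 812 days after a Tuesday is Tuesday + 0 = Tuesday.

Tuesday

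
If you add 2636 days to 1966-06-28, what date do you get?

September 15, 1973

+365 (one year) → Jun 28, 1967 (2271 left).
+366 (one year; includes Feb 29, 1968) → Jun 28, 1968 (1905 left).
+365 (one year) → Jun 28, 1969 (1540 left).
+365 (one year) → Jun 28, 1970 (1175 left).
+365 (one year) → Jun 28, 1971 (810 left).
+366 (one year; includes Feb 29, 1972) → Jun 28, 1972 (444 left).
+365 (one year) → Jun 28, 1973 (79 left).
Jun has 30 days: +3 → Jul 1, 1973 (76 left).
Jul has 31 days: +31 → Aug 1, 1973 (45 left).
Aug has 31 days: +31 → Sep 1, 1973 (14 left).
+14 → Sep 15, 1973.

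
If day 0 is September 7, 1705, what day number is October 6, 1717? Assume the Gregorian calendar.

Sep 7, 1705 → Sep 7, 1706: 365 days.
Sep 7, 1706 → Sep 7, 1707: 365 days.
Sep 7, 1707 → Sep 7, 1708: 366 days (Feb 29, 1708 is in that span).
Sep 7, 1708 → Sep 7, 1709: 365 days.
Sep 7, 1709 → Sep 7, 1710: 365 days.
Sep 7, 1710 → Sep 7, 1711: 365 days.
Sep 7, 1711 → Sep 7, 1712: 366 days (Feb 29, 1712 is in that span).
Sep 7, 1712 → Sep 7, 1713: 365 days.
Sep 7, 1713 → Sep 7, 1714: 365 days.
Sep 7, 1714 → Sep 7, 1715: 365 days.
Sep 7, 1715 → Sep 7, 1716: 366 days (Feb 29, 1716 is in that span).
Sep 7, 1716 → Oct 7, 1716: 30 days (September has 30).
Oct 7, 1716 → Nov 7, 1716: 31 days (October has 31).
Nov 7, 1716 → Dec 7, 1716: 30 days (November has 30).
Dec 7, 1716 → Jan 7, 1717: 31 days (December has 31).
Jan 7, 1717 → Feb 7, 1717: 31 days (January has 31).
Feb 7, 1717 → Mar 7, 1717: 28 days (February has 28).
Mar 7, 1717 → Apr 7, 1717: 31 days (March has 31).
Apr 7, 1717 → May 7, 1717: 30 days (April has 30).
May 7, 1717 → Jun 7, 1717: 31 days (May has 31).
Jun 7, 1717 → Jul 7, 1717: 30 days (June has 30).
Jul 7, 1717 → Aug 7, 1717: 31 days (July has 31).
Aug 7, 1717 → Sep 7, 1717: 31 days (August has 31).
Sep 7, 1717 → Oct 6, 1717: 29 days.
Total: 4412 days.

4412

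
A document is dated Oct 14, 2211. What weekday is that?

Doomsday rule: the anchor day for the 2200s is Friday. For year 11: 11÷12 = 0 r 11, and 11÷4 = 2, so 0+11+2 = 13.
Friday + 13 ≡ Thursday — that's 2211's doomsday.
In October the doomsday date is Oct 10.
Oct 14 is 4 days after Oct 10; 4 mod 7 = 4, so Thursday + 4 = Monday.

Monday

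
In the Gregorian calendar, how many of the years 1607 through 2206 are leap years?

145

Multiples of 4 in [1607,2206]: 150.
Of those, multiples of 100: 6 (not leap unless ÷400).
Multiples of 400: 1.
Leap years = 150 − 6 + 1 = 145.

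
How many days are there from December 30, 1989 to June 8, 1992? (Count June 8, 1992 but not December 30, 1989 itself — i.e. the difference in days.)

Dec 30, 1989 → Dec 30, 1990: 365 days.
Dec 30, 1990 → Dec 30, 1991: 365 days.
Dec 30, 1991 → Jan 30, 1992: 31 days (December has 31).
Jan 30, 1992 → Feb 29, 1992: 30 days (January has 31).
Feb 29, 1992 → Mar 29, 1992: 29 days (February has 29).
Mar 29, 1992 → Apr 29, 1992: 31 days (March has 31).
Apr 29, 1992 → May 29, 1992: 30 days (April has 30).
May 29, 1992 → Jun 8, 1992: 10 days.
Total: 891 days.

891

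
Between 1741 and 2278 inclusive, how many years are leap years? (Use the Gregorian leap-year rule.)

Multiples of 4 in [1741,2278]: 134.
Of those, multiples of 100: 5 (not leap unless ÷400).
Multiples of 400: 1.
Leap years = 134 − 5 + 1 = 130.

130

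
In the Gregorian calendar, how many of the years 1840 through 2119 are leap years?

Multiples of 4 in [1840,2119]: 70.
Of those, multiples of 100: 3 (not leap unless ÷400).
Multiples of 400: 1.
Leap years = 70 − 3 + 1 = 68.

68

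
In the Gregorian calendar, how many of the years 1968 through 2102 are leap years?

Multiples of 4 in [1968,2102]: 34.
Of those, multiples of 100: 2 (not leap unless ÷400).
Multiples of 400: 1.
Leap years = 34 − 2 + 1 = 33.

33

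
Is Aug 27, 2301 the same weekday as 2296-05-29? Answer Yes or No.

From May 29, 2296 to Aug 27, 2301 is 1915 days.
1915 mod 7 = 4, so they are different weekdays.
(May 29, 2296 is a Friday; Aug 27, 2301 is a Tuesday.)

No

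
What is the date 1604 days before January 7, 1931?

August 17, 1926

−365 (one year) → Jan 7, 1930 (1239 left).
−365 (one year) → Jan 7, 1929 (874 left).
−366 (one year; includes Feb 29, 1928) → Jan 7, 1928 (508 left).
−365 (one year) → Jan 7, 1927 (143 left).
−7 → Dec 31, 1926 (end of Dec, 31 days; 136 left).
−31 → Nov 30, 1926 (end of Nov, 30 days; 105 left).
−30 → Oct 31, 1926 (end of Oct, 31 days; 75 left).
−31 → Sep 30, 1926 (end of Sep, 30 days; 44 left).
−30 → Aug 31, 1926 (end of Aug, 31 days; 14 left).
−14 → Aug 17, 1926.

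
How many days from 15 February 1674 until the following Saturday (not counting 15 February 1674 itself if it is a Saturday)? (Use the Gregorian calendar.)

2

Feb 15, 1674 is a Thursday.
From Thursday to the next Saturday is 2 days.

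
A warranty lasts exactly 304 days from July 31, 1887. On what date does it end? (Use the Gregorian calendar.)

Jul has 31 days: +1 → Aug 1, 1887 (303 left).
Aug has 31 days: +31 → Sep 1, 1887 (272 left).
Sep has 30 days: +30 → Oct 1, 1887 (242 left).
Oct has 31 days: +31 → Nov 1, 1887 (211 left).
Nov has 30 days: +30 → Dec 1, 1887 (181 left).
Dec has 31 days: +31 → Jan 1, 1888 (150 left).
Jan has 31 days: +31 → Feb 1, 1888 (119 left).
Feb has 29 days: +29 → Mar 1, 1888 (90 left).
Mar has 31 days: +31 → Apr 1, 1888 (59 left).
Apr has 30 days: +30 → May 1, 1888 (29 left).
+29 → May 30, 1888.

May 30, 1888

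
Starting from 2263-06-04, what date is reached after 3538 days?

+366 (one year; includes Feb 29, 2264) → Jun 4, 2264 (3172 left).
+365 (one year) → Jun 4, 2265 (2807 left).
+365 (one year) → Jun 4, 2266 (2442 left).
+365 (one year) → Jun 4, 2267 (2077 left).
+366 (one year; includes Feb 29, 2268) → Jun 4, 2268 (1711 left).
+365 (one year) → Jun 4, 2269 (1346 left).
+365 (one year) → Jun 4, 2270 (981 left).
+365 (one year) → Jun 4, 2271 (616 left).
+366 (one year; includes Feb 29, 2272) → Jun 4, 2272 (250 left).
Jun has 30 days: +27 → Jul 1, 2272 (223 left).
Jul has 31 days: +31 → Aug 1, 2272 (192 left).
Aug has 31 days: +31 → Sep 1, 2272 (161 left).
Sep has 30 days: +30 → Oct 1, 2272 (131 left).
Oct has 31 days: +31 → Nov 1, 2272 (100 left).
Nov has 30 days: +30 → Dec 1, 2272 (70 left).
Dec has 31 days: +31 → Jan 1, 2273 (39 left).
Jan has 31 days: +31 → Feb 1, 2273 (8 left).
+8 → Feb 9, 2273.

February 9, 2273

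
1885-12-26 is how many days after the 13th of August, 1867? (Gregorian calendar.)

Aug 13, 1867 → Aug 13, 1868: 366 days (Feb 29, 1868 is in that span).
Aug 13, 1868 → Aug 13, 1869: 365 days.
Aug 13, 1869 → Aug 13, 1870: 365 days.
Aug 13, 1870 → Aug 13, 1871: 365 days.
Aug 13, 1871 → Aug 13, 1872: 366 days (Feb 29, 1872 is in that span).
Aug 13, 1872 → Aug 13, 1873: 365 days.
Aug 13, 1873 → Aug 13, 1874: 365 days.
Aug 13, 1874 → Aug 13, 1875: 365 days.
Aug 13, 1875 → Aug 13, 1876: 366 days (Feb 29, 1876 is in that span).
Aug 13, 1876 → Aug 13, 1877: 365 days.
Aug 13, 1877 → Aug 13, 1878: 365 days.
Aug 13, 1878 → Aug 13, 1879: 365 days.
Aug 13, 1879 → Aug 13, 1880: 366 days (Feb 29, 1880 is in that span).
Aug 13, 1880 → Aug 13, 1881: 365 days.
Aug 13, 1881 → Aug 13, 1882: 365 days.
Aug 13, 1882 → Aug 13, 1883: 365 days.
Aug 13, 1883 → Aug 13, 1884: 366 days (Feb 29, 1884 is in that span).
Aug 13, 1884 → Aug 13, 1885: 365 days.
Aug 13, 1885 → Sep 13, 1885: 31 days (August has 31).
Sep 13, 1885 → Oct 13, 1885: 30 days (September has 30).
Oct 13, 1885 → Nov 13, 1885: 31 days (October has 31).
Nov 13, 1885 → Dec 13, 1885: 30 days (November has 30).
Dec 13, 1885 → Dec 26, 1885: 13 days.
Total: 6710 days.

6710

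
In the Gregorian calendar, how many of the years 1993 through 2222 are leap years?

55

Multiples of 4 in [1993,2222]: 57.
Of those, multiples of 100: 3 (not leap unless ÷400).
Multiples of 400: 1.
Leap years = 57 − 3 + 1 = 55.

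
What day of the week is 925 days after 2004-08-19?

Friday

Aug 19, 2004 is a Thursday.
925 mod 7 = 1, so 925 days after a Thursday is Thursday + 1 = Friday.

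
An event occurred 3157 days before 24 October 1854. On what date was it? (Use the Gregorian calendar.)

March 3, 1846

−365 (one year) → Oct 24, 1853 (2792 left).
−365 (one year) → Oct 24, 1852 (2427 left).
−366 (one year; includes Feb 29, 1852) → Oct 24, 1851 (2061 left).
−365 (one year) → Oct 24, 1850 (1696 left).
−365 (one year) → Oct 24, 1849 (1331 left).
−365 (one year) → Oct 24, 1848 (966 left).
−366 (one year; includes Feb 29, 1848) → Oct 24, 1847 (600 left).
−365 (one year) → Oct 24, 1846 (235 left).
−24 → Sep 30, 1846 (end of Sep, 30 days; 211 left).
−30 → Aug 31, 1846 (end of Aug, 31 days; 181 left).
−31 → Jul 31, 1846 (end of Jul, 31 days; 150 left).
−31 → Jun 30, 1846 (end of Jun, 30 days; 119 left).
−30 → May 31, 1846 (end of May, 31 days; 89 left).
−31 → Apr 30, 1846 (end of Apr, 30 days; 58 left).
−30 → Mar 31, 1846 (end of Mar, 31 days; 28 left).
−28 → Mar 3, 1846.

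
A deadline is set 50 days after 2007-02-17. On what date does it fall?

Feb has 28 days: +12 → Mar 1, 2007 (38 left).
Mar has 31 days: +31 → Apr 1, 2007 (7 left).
+7 → Apr 8, 2007.

April 8, 2007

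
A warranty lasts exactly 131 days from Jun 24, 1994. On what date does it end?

November 2, 1994

Jun has 30 days: +7 → Jul 1, 1994 (124 left).
Jul has 31 days: +31 → Aug 1, 1994 (93 left).
Aug has 31 days: +31 → Sep 1, 1994 (62 left).
Sep has 30 days: +30 → Oct 1, 1994 (32 left).
Oct has 31 days: +31 → Nov 1, 1994 (1 left).
+1 → Nov 2, 1994.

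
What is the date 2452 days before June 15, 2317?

−365 (one year) → Jun 15, 2316 (2087 left).
−366 (one year; includes Feb 29, 2316) → Jun 15, 2315 (1721 left).
−365 (one year) → Jun 15, 2314 (1356 left).
−365 (one year) → Jun 15, 2313 (991 left).
−365 (one year) → Jun 15, 2312 (626 left).
−366 (one year; includes Feb 29, 2312) → Jun 15, 2311 (260 left).
−15 → May 31, 2311 (end of May, 31 days; 245 left).
−31 → Apr 30, 2311 (end of Apr, 30 days; 214 left).
−30 → Mar 31, 2311 (end of Mar, 31 days; 184 left).
−31 → Feb 28, 2311 (end of Feb, 28 days; 153 left).
−28 → Jan 31, 2311 (end of Jan, 31 days; 125 left).
−31 → Dec 31, 2310 (end of Dec, 31 days; 94 left).
−31 → Nov 30, 2310 (end of Nov, 30 days; 63 left).
−30 → Oct 31, 2310 (end of Oct, 31 days; 33 left).
−31 → Sep 30, 2310 (end of Sep, 30 days; 2 left).
−2 → Sep 28, 2310.

September 28, 2310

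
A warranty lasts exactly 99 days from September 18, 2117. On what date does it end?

Sep has 30 days: +13 → Oct 1, 2117 (86 left).
Oct has 31 days: +31 → Nov 1, 2117 (55 left).
Nov has 30 days: +30 → Dec 1, 2117 (25 left).
+25 → Dec 26, 2117.

December 26, 2117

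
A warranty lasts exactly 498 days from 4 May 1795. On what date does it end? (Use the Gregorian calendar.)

+366 (one year; includes Feb 29, 1796) → May 4, 1796 (132 left).
May has 31 days: +28 → Jun 1, 1796 (104 left).
Jun has 30 days: +30 → Jul 1, 1796 (74 left).
Jul has 31 days: +31 → Aug 1, 1796 (43 left).
Aug has 31 days: +31 → Sep 1, 1796 (12 left).
+12 → Sep 13, 1796.

September 13, 1796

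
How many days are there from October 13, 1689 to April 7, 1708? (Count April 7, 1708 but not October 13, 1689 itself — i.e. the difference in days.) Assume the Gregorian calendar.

Oct 13, 1689 → Oct 13, 1690: 365 days.
Oct 13, 1690 → Oct 13, 1691: 365 days.
Oct 13, 1691 → Oct 13, 1692: 366 days (Feb 29, 1692 is in that span).
Oct 13, 1692 → Oct 13, 1693: 365 days.
Oct 13, 1693 → Oct 13, 1694: 365 days.
Oct 13, 1694 → Oct 13, 1695: 365 days.
Oct 13, 1695 → Oct 13, 1696: 366 days (Feb 29, 1696 is in that span).
Oct 13, 1696 → Oct 13, 1697: 365 days.
Oct 13, 1697 → Oct 13, 1698: 365 days.
Oct 13, 1698 → Oct 13, 1699: 365 days.
Oct 13, 1699 → Oct 13, 1700: 365 days.
Oct 13, 1700 → Oct 13, 1701: 365 days.
Oct 13, 1701 → Oct 13, 1702: 365 days.
Oct 13, 1702 → Oct 13, 1703: 365 days.
Oct 13, 1703 → Oct 13, 1704: 366 days (Feb 29, 1704 is in that span).
Oct 13, 1704 → Oct 13, 1705: 365 days.
Oct 13, 1705 → Oct 13, 1706: 365 days.
Oct 13, 1706 → Oct 13, 1707: 365 days.
Oct 13, 1707 → Nov 13, 1707: 31 days (October has 31).
Nov 13, 1707 → Dec 13, 1707: 30 days (November has 30).
Dec 13, 1707 → Jan 13, 1708: 31 days (December has 31).
Jan 13, 1708 → Feb 13, 1708: 31 days (January has 31).
Feb 13, 1708 → Mar 13, 1708: 29 days (February has 29).
Mar 13, 1708 → Apr 7, 1708: 25 days.
Total: 6750 days.

6750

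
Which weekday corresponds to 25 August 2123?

Wednesday

Doomsday rule: the anchor day for the 2100s is Sunday. For year 23: 23÷12 = 1 r 11, and 11÷4 = 2, so 1+11+2 = 14.
Sunday + 14 ≡ Sunday — that's 2123's doomsday.
In August the doomsday date is Aug 8.
Aug 25 is 17 days after Aug 8; 17 mod 7 = 3, so Sunday + 3 = Wednesday.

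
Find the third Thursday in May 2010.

May 20, 2010

May 1, 2010 is a Saturday.
The first Thursday is therefore May 6 (5 days later).
The third Thursday is 6 + 2×7 = May 20.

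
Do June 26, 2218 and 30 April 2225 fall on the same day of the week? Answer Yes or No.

From Jun 26, 2218 to Apr 30, 2225 is 2500 days.
2500 mod 7 = 1, so they are different weekdays.
(Jun 26, 2218 is a Friday; Apr 30, 2225 is a Saturday.)

No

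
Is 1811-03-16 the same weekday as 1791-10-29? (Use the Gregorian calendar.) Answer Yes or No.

From Oct 29, 1791 to Mar 16, 1811 is 7077 days.
7077 mod 7 = 0, so they are the same weekday.
(Oct 29, 1791 is a Saturday; Mar 16, 1811 is a Saturday.)

Yes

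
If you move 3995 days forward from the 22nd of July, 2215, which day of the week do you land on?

First find the weekday of Jul 22, 2215. Doomsday rule: the anchor day for the 2200s is Friday. For year 15: 15÷12 = 1 r 3, and 3÷4 = 0, so 1+3+0 = 4.
Friday + 4 ≡ Tuesday — that's 2215's doomsday.
In July the doomsday date is Jul 11.
Jul 22 is 11 days after Jul 11; 11 mod 7 = 4, so Tuesday + 4 = Saturday.
3995 mod 7 = 5, so 3995 days after a Saturday is Saturday + 5 = Thursday.

Thursday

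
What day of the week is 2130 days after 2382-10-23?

Monday

Oct 23, 2382 is a Saturday.
2130 mod 7 = 2, so 2130 days after a Saturday is Saturday + 2 = Monday.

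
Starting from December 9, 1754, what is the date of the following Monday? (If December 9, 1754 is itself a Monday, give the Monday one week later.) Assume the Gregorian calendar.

December 16, 1754

Dec 9, 1754 is a Monday.
From Monday to the next Monday is 7 days.
Dec 9, 1754 + 7 = Dec 16, 1754.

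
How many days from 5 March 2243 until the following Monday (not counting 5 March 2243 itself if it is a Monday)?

Mar 5, 2243 is a Sunday.
From Sunday to the next Monday is 1 day.

1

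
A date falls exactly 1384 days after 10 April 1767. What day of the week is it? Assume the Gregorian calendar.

First find the weekday of Apr 10, 1767. Doomsday rule: the anchor day for the 1700s is Sunday. For year 67: 67÷12 = 5 r 7, and 7÷4 = 1, so 5+7+1 = 13.
Sunday + 13 ≡ Saturday — that's 1767's doomsday.
In April the doomsday date is Apr 4.
Apr 10 is 6 days after Apr 4; 6 mod 7 = 6, so Saturday + 6 = Friday.
1384 mod 7 = 5, so 1384 days after a Friday is Friday + 5 = Wednesday.

Wednesday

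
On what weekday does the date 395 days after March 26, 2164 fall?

Mar 26, 2164 is a Monday.
395 mod 7 = 3, so 395 days after a Monday is Monday + 3 = Thursday.

Thursday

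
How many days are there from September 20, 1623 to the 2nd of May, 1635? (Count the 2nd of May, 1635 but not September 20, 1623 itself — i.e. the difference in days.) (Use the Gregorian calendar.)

4242

Sep 20, 1623 → Sep 20, 1624: 366 days (Feb 29, 1624 is in that span).
Sep 20, 1624 → Sep 20, 1625: 365 days.
Sep 20, 1625 → Sep 20, 1626: 365 days.
Sep 20, 1626 → Sep 20, 1627: 365 days.
Sep 20, 1627 → Sep 20, 1628: 366 days (Feb 29, 1628 is in that span).
Sep 20, 1628 → Sep 20, 1629: 365 days.
Sep 20, 1629 → Sep 20, 1630: 365 days.
Sep 20, 1630 → Sep 20, 1631: 365 days.
Sep 20, 1631 → Sep 20, 1632: 366 days (Feb 29, 1632 is in that span).
Sep 20, 1632 → Sep 20, 1633: 365 days.
Sep 20, 1633 → Sep 20, 1634: 365 days.
Sep 20, 1634 → Oct 20, 1634: 30 days (September has 30).
Oct 20, 1634 → Nov 20, 1634: 31 days (October has 31).
Nov 20, 1634 → Dec 20, 1634: 30 days (November has 30).
Dec 20, 1634 → Jan 20, 1635: 31 days (December has 31).
Jan 20, 1635 → Feb 20, 1635: 31 days (January has 31).
Feb 20, 1635 → Mar 20, 1635: 28 days (February has 28).
Mar 20, 1635 → Apr 20, 1635: 31 days (March has 31).
Apr 20, 1635 → May 2, 1635: 12 days.
Total: 4242 days.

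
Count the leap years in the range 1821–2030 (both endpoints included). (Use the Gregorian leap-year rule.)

51

Multiples of 4 in [1821,2030]: 52.
Of those, multiples of 100: 2 (not leap unless ÷400).
Multiples of 400: 1.
Leap years = 52 − 2 + 1 = 51.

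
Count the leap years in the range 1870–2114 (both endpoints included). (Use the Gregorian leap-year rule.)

59

Multiples of 4 in [1870,2114]: 61.
Of those, multiples of 100: 3 (not leap unless ÷400).
Multiples of 400: 1.
Leap years = 61 − 3 + 1 = 59.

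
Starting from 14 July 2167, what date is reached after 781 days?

September 2, 2169

+366 (one year; includes Feb 29, 2168) → Jul 14, 2168 (415 left).
+365 (one year) → Jul 14, 2169 (50 left).
Jul has 31 days: +18 → Aug 1, 2169 (32 left).
Aug has 31 days: +31 → Sep 1, 2169 (1 left).
+1 → Sep 2, 2169.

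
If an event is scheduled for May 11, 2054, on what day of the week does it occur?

Doomsday rule: the anchor day for the 2000s is Tuesday. For year 54: 54÷12 = 4 r 6, and 6÷4 = 1, so 4+6+1 = 11.
Tuesday + 11 ≡ Saturday — that's 2054's doomsday.
In May the doomsday date is May 9.
May 11 is 2 days after May 9; 2 mod 7 = 2, so Saturday + 2 = Monday.

Monday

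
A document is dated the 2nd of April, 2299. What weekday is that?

Doomsday rule: the anchor day for the 2200s is Friday. For year 99: 99÷12 = 8 r 3, and 3÷4 = 0, so 8+3+0 = 11.
Friday + 11 ≡ Tuesday — that's 2299's doomsday.
In April the doomsday date is Apr 4.
Apr 2 is 2 days before Apr 4; 2 mod 7 = 2, so Tuesday − 2 = Sunday.

Sunday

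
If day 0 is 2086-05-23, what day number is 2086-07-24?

May 23, 2086 → Jun 23, 2086: 31 days (May has 31).
Jun 23, 2086 → Jul 23, 2086: 30 days (June has 30).
Jul 23, 2086 → Jul 24, 2086: 1 days.
Total: 62 days.

62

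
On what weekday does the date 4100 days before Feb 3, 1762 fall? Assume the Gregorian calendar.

Friday

First find the weekday of Feb 3, 1762. Doomsday rule: the anchor day for the 1700s is Sunday. For year 62: 62÷12 = 5 r 2, and 2÷4 = 0, so 5+2+0 = 7.
Sunday + 7 ≡ Sunday — that's 1762's doomsday.
In February the doomsday date is Feb 28 (1762 is not a leap year).
Feb 3 is 25 days before Feb 28; 25 mod 7 = 4, so Sunday − 4 = Wednesday.
4100 mod 7 = 5, so 4100 days before a Wednesday is Wednesday − 5 = Friday.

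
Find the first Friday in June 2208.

June 1, 2208 is a Wednesday.
The first Friday is therefore June 3 (2 days later).

June 3, 2208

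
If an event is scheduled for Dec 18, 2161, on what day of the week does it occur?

Friday

Doomsday rule: the anchor day for the 2100s is Sunday. For year 61: 61÷12 = 5 r 1, and 1÷4 = 0, so 5+1+0 = 6.
Sunday + 6 ≡ Saturday — that's 2161's doomsday.
In December the doomsday date is Dec 12.
Dec 18 is 6 days after Dec 12; 6 mod 7 = 6, so Saturday + 6 = Friday.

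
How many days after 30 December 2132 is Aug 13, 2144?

4244

Dec 30, 2132 → Dec 30, 2133: 365 days.
Dec 30, 2133 → Dec 30, 2134: 365 days.
Dec 30, 2134 → Dec 30, 2135: 365 days.
Dec 30, 2135 → Dec 30, 2136: 366 days (Feb 29, 2136 is in that span).
Dec 30, 2136 → Dec 30, 2137: 365 days.
Dec 30, 2137 → Dec 30, 2138: 365 days.
Dec 30, 2138 → Dec 30, 2139: 365 days.
Dec 30, 2139 → Dec 30, 2140: 366 days (Feb 29, 2140 is in that span).
Dec 30, 2140 → Dec 30, 2141: 365 days.
Dec 30, 2141 → Dec 30, 2142: 365 days.
Dec 30, 2142 → Dec 30, 2143: 365 days.
Dec 30, 2143 → Jan 30, 2144: 31 days (December has 31).
Jan 30, 2144 → Feb 29, 2144: 30 days (January has 31).
Feb 29, 2144 → Mar 29, 2144: 29 days (February has 29).
Mar 29, 2144 → Apr 29, 2144: 31 days (March has 31).
Apr 29, 2144 → May 29, 2144: 30 days (April has 30).
May 29, 2144 → Jun 29, 2144: 31 days (May has 31).
Jun 29, 2144 → Jul 29, 2144: 30 days (June has 30).
Jul 29, 2144 → Aug 13, 2144: 15 days.
Total: 4244 days.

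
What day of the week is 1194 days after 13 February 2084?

Thursday

Feb 13, 2084 is a Sunday.
1194 mod 7 = 4, so 1194 days after a Sunday is Sunday + 4 = Thursday.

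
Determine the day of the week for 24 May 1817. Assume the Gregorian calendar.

Doomsday rule: the anchor day for the 1800s is Friday. For year 17: 17÷12 = 1 r 5, and 5÷4 = 1, so 1+5+1 = 7.
Friday + 7 ≡ Friday — that's 1817's doomsday.
In May the doomsday date is May 9.
May 24 is 15 days after May 9; 15 mod 7 = 1, so Friday + 1 = Saturday.

Saturday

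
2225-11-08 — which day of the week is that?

Doomsday rule: the anchor day for the 2200s is Friday. For year 25: 25÷12 = 2 r 1, and 1÷4 = 0, so 2+1+0 = 3.
Friday + 3 ≡ Monday — that's 2225's doomsday.
In November the doomsday date is Nov 7.
Nov 8 is 1 day after Nov 7; 1 mod 7 = 1, so Monday + 1 = Tuesday.

Tuesday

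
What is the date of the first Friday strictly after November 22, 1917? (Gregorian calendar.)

November 23, 1917

Nov 22, 1917 is a Thursday.
From Thursday to the next Friday is 1 day.
Nov 22, 1917 + 1 = Nov 23, 1917.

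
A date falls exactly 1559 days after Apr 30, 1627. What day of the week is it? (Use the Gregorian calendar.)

Wednesday

First find the weekday of Apr 30, 1627. Doomsday rule: the anchor day for the 1600s is Tuesday. For year 27: 27÷12 = 2 r 3, and 3÷4 = 0, so 2+3+0 = 5.
Tuesday + 5 ≡ Sunday — that's 1627's doomsday.
In April the doomsday date is Apr 4.
Apr 30 is 26 days after Apr 4; 26 mod 7 = 5, so Sunday + 5 = Friday.
1559 mod 7 = 5, so 1559 days after a Friday is Friday + 5 = Wednesday.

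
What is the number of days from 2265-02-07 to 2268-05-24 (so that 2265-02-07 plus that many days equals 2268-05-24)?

Feb 7, 2265 → Feb 7, 2266: 365 days.
Feb 7, 2266 → Feb 7, 2267: 365 days.
Feb 7, 2267 → Feb 7, 2268: 365 days.
Feb 7, 2268 → Mar 7, 2268: 29 days (February has 29).
Mar 7, 2268 → Apr 7, 2268: 31 days (March has 31).
Apr 7, 2268 → May 7, 2268: 30 days (April has 30).
May 7, 2268 → May 24, 2268: 17 days.
Total: 1202 days.

1202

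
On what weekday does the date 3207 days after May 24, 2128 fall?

First find the weekday of May 24, 2128. Doomsday rule: the anchor day for the 2100s is Sunday. For year 28: 28÷12 = 2 r 4, and 4÷4 = 1, so 2+4+1 = 7.
Sunday + 7 ≡ Sunday — that's 2128's doomsday.
In May the doomsday date is May 9.
May 24 is 15 days after May 9; 15 mod 7 = 1, so Sunday + 1 = Monday.
3207 mod 7 = 1, so 3207 days after a Monday is Monday + 1 = Tuesday.

Tuesday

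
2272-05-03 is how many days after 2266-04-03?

2222

Apr 3, 2266 → Apr 3, 2267: 365 days.
Apr 3, 2267 → Apr 3, 2268: 366 days (Feb 29, 2268 is in that span).
Apr 3, 2268 → Apr 3, 2269: 365 days.
Apr 3, 2269 → Apr 3, 2270: 365 days.
Apr 3, 2270 → Apr 3, 2271: 365 days.
Apr 3, 2271 → May 3, 2271: 30 days (April has 30).
May 3, 2271 → Jun 3, 2271: 31 days (May has 31).
Jun 3, 2271 → Jul 3, 2271: 30 days (June has 30).
Jul 3, 2271 → Aug 3, 2271: 31 days (July has 31).
Aug 3, 2271 → Sep 3, 2271: 31 days (August has 31).
Sep 3, 2271 → Oct 3, 2271: 30 days (September has 30).
Oct 3, 2271 → Nov 3, 2271: 31 days (October has 31).
Nov 3, 2271 → Dec 3, 2271: 30 days (November has 30).
Dec 3, 2271 → Jan 3, 2272: 31 days (December has 31).
Jan 3, 2272 → Feb 3, 2272: 31 days (January has 31).
Feb 3, 2272 → Mar 3, 2272: 29 days (February has 29).
Mar 3, 2272 → Apr 3, 2272: 31 days (March has 31).
Apr 3, 2272 → May 3, 2272: 30 days.
Total: 2222 days.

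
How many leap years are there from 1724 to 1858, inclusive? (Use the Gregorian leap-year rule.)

33

Multiples of 4 in [1724,1858]: 34.
Of those, multiples of 100: 1 (not leap unless ÷400).
Multiples of 400: 0.
Leap years = 34 − 1 + 0 = 33.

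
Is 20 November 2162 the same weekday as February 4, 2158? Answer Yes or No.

Yes

From Feb 4, 2158 to Nov 20, 2162 is 1750 days.
1750 mod 7 = 0, so they are the same weekday.
(Feb 4, 2158 is a Saturday; Nov 20, 2162 is a Saturday.)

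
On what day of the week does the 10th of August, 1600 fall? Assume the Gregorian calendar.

Thursday

Doomsday rule: the anchor day for the 1600s is Tuesday. For year 00: 0÷12 = 0 r 0, and 0÷4 = 0, so 0+0+0 = 0.
Tuesday + 0 ≡ Tuesday — that's 1600's doomsday.
In August the doomsday date is Aug 8.
Aug 10 is 2 days after Aug 8; 2 mod 7 = 2, so Tuesday + 2 = Thursday.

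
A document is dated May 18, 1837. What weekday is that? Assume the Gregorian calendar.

Doomsday rule: the anchor day for the 1800s is Friday. For year 37: 37÷12 = 3 r 1, and 1÷4 = 0, so 3+1+0 = 4.
Friday + 4 ≡ Tuesday — that's 1837's doomsday.
In May the doomsday date is May 9.
May 18 is 9 days after May 9; 9 mod 7 = 2, so Tuesday + 2 = Thursday.

Thursday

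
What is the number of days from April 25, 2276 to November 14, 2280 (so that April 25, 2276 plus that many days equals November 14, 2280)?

1664

Apr 25, 2276 → Apr 25, 2277: 365 days.
Apr 25, 2277 → Apr 25, 2278: 365 days.
Apr 25, 2278 → Apr 25, 2279: 365 days.
Apr 25, 2279 → Apr 25, 2280: 366 days (Feb 29, 2280 is in that span).
Apr 25, 2280 → May 25, 2280: 30 days (April has 30).
May 25, 2280 → Jun 25, 2280: 31 days (May has 31).
Jun 25, 2280 → Jul 25, 2280: 30 days (June has 30).
Jul 25, 2280 → Aug 25, 2280: 31 days (July has 31).
Aug 25, 2280 → Sep 25, 2280: 31 days (August has 31).
Sep 25, 2280 → Oct 25, 2280: 30 days (September has 30).
Oct 25, 2280 → Nov 14, 2280: 20 days.
Total: 1664 days.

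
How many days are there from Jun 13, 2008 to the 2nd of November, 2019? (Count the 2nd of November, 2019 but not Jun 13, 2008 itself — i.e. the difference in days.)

Jun 13, 2008 → Jun 13, 2009: 365 days.
Jun 13, 2009 → Jun 13, 2010: 365 days.
Jun 13, 2010 → Jun 13, 2011: 365 days.
Jun 13, 2011 → Jun 13, 2012: 366 days (Feb 29, 2012 is in that span).
Jun 13, 2012 → Jun 13, 2013: 365 days.
Jun 13, 2013 → Jun 13, 2014: 365 days.
Jun 13, 2014 → Jun 13, 2015: 365 days.
Jun 13, 2015 → Jun 13, 2016: 366 days (Feb 29, 2016 is in that span).
Jun 13, 2016 → Jun 13, 2017: 365 days.
Jun 13, 2017 → Jun 13, 2018: 365 days.
Jun 13, 2018 → Jun 13, 2019: 365 days.
Jun 13, 2019 → Jul 13, 2019: 30 days (June has 30).
Jul 13, 2019 → Aug 13, 2019: 31 days (July has 31).
Aug 13, 2019 → Sep 13, 2019: 31 days (August has 31).
Sep 13, 2019 → Oct 13, 2019: 30 days (September has 30).
Oct 13, 2019 → Nov 2, 2019: 20 days.
Total: 4159 days.

4159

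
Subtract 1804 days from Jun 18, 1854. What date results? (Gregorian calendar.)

−365 (one year) → Jun 18, 1853 (1439 left).
−365 (one year) → Jun 18, 1852 (1074 left).
−366 (one year; includes Feb 29, 1852) → Jun 18, 1851 (708 left).
−365 (one year) → Jun 18, 1850 (343 left).
−18 → May 31, 1850 (end of May, 31 days; 325 left).
−31 → Apr 30, 1850 (end of Apr, 30 days; 294 left).
−30 → Mar 31, 1850 (end of Mar, 31 days; 264 left).
−31 → Feb 28, 1850 (end of Feb, 28 days; 233 left).
−28 → Jan 31, 1850 (end of Jan, 31 days; 205 left).
−31 → Dec 31, 1849 (end of Dec, 31 days; 174 left).
−31 → Nov 30, 1849 (end of Nov, 30 days; 143 left).
−30 → Oct 31, 1849 (end of Oct, 31 days; 113 left).
−31 → Sep 30, 1849 (end of Sep, 30 days; 82 left).
−30 → Aug 31, 1849 (end of Aug, 31 days; 52 left).
−31 → Jul 31, 1849 (end of Jul, 31 days; 21 left).
−21 → Jul 10, 1849.

July 10, 1849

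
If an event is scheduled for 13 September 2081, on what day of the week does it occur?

Saturday

Doomsday rule: the anchor day for the 2000s is Tuesday. For year 81: 81÷12 = 6 r 9, and 9÷4 = 2, so 6+9+2 = 17.
Tuesday + 17 ≡ Friday — that's 2081's doomsday.
In September the doomsday date is Sep 5.
Sep 13 is 8 days after Sep 5; 8 mod 7 = 1, so Friday + 1 = Saturday.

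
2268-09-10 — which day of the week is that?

Doomsday rule: the anchor day for the 2200s is Friday. For year 68: 68÷12 = 5 r 8, and 8÷4 = 2, so 5+8+2 = 15.
Friday + 15 ≡ Saturday — that's 2268's doomsday.
In September the doomsday date is Sep 5.
Sep 10 is 5 days after Sep 5; 5 mod 7 = 5, so Saturday + 5 = Thursday.

Thursday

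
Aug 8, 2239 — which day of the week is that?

Thursday

Doomsday rule: the anchor day for the 2200s is Friday. For year 39: 39÷12 = 3 r 3, and 3÷4 = 0, so 3+3+0 = 6.
Friday + 6 ≡ Thursday — that's 2239's doomsday.
In August the doomsday date is Aug 8.
Aug 8 is the doomsday itself: Thursday.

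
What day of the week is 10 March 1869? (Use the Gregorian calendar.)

Doomsday rule: the anchor day for the 1800s is Friday. For year 69: 69÷12 = 5 r 9, and 9÷4 = 2, so 5+9+2 = 16.
Friday + 16 ≡ Sunday — that's 1869's doomsday.
In March the doomsday date is Mar 14.
Mar 10 is 4 days before Mar 14; 4 mod 7 = 4, so Sunday − 4 = Wednesday.

Wednesday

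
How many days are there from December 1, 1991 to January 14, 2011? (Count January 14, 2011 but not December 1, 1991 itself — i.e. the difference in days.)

Dec 1, 1991 → Dec 1, 1992: 366 days (Feb 29, 1992 is in that span).
Dec 1, 1992 → Dec 1, 1993: 365 days.
Dec 1, 1993 → Dec 1, 1994: 365 days.
Dec 1, 1994 → Dec 1, 1995: 365 days.
Dec 1, 1995 → Dec 1, 1996: 366 days (Feb 29, 1996 is in that span).
Dec 1, 1996 → Dec 1, 1997: 365 days.
Dec 1, 1997 → Dec 1, 1998: 365 days.
Dec 1, 1998 → Dec 1, 1999: 365 days.
Dec 1, 1999 → Dec 1, 2000: 366 days (Feb 29, 2000 is in that span).
Dec 1, 2000 → Dec 1, 2001: 365 days.
Dec 1, 2001 → Dec 1, 2002: 365 days.
Dec 1, 2002 → Dec 1, 2003: 365 days.
Dec 1, 2003 → Dec 1, 2004: 366 days (Feb 29, 2004 is in that span).
Dec 1, 2004 → Dec 1, 2005: 365 days.
Dec 1, 2005 → Dec 1, 2006: 365 days.
Dec 1, 2006 → Dec 1, 2007: 365 days.
Dec 1, 2007 → Dec 1, 2008: 366 days (Feb 29, 2008 is in that span).
Dec 1, 2008 → Dec 1, 2009: 365 days.
Dec 1, 2009 → Dec 1, 2010: 365 days.
Dec 1, 2010 → Jan 1, 2011: 31 days (December has 31).
Jan 1, 2011 → Jan 14, 2011: 13 days.
Total: 6984 days.

6984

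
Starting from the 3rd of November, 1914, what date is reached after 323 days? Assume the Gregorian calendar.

Nov has 30 days: +28 → Dec 1, 1914 (295 left).
Dec has 31 days: +31 → Jan 1, 1915 (264 left).
Jan has 31 days: +31 → Feb 1, 1915 (233 left).
Feb has 28 days: +28 → Mar 1, 1915 (205 left).
Mar has 31 days: +31 → Apr 1, 1915 (174 left).
Apr has 30 days: +30 → May 1, 1915 (144 left).
May has 31 days: +31 → Jun 1, 1915 (113 left).
Jun has 30 days: +30 → Jul 1, 1915 (83 left).
Jul has 31 days: +31 → Aug 1, 1915 (52 left).
Aug has 31 days: +31 → Sep 1, 1915 (21 left).
+21 → Sep 22, 1915.

September 22, 1915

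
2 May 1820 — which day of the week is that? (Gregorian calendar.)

Tuesday

Doomsday rule: the anchor day for the 1800s is Friday. For year 20: 20÷12 = 1 r 8, and 8÷4 = 2, so 1+8+2 = 11.
Friday + 11 ≡ Tuesday — that's 1820's doomsday.
In May the doomsday date is May 9.
May 2 is 7 days before May 9; 7 mod 7 = 0, so Tuesday − 0 = Tuesday.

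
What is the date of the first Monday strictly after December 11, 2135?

December 12, 2135

Dec 11, 2135 is a Sunday.
From Sunday to the next Monday is 1 day.
Dec 11, 2135 + 1 = Dec 12, 2135.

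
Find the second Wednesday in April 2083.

April 1, 2083 is a Thursday.
The first Wednesday is therefore April 7 (6 days later).
The second Wednesday is 7 + 1×7 = April 14.

April 14, 2083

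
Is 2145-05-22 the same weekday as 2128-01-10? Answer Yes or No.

Yes

From Jan 10, 2128 to May 22, 2145 is 6342 days.
6342 mod 7 = 0, so they are the same weekday.
(Jan 10, 2128 is a Saturday; May 22, 2145 is a Saturday.)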